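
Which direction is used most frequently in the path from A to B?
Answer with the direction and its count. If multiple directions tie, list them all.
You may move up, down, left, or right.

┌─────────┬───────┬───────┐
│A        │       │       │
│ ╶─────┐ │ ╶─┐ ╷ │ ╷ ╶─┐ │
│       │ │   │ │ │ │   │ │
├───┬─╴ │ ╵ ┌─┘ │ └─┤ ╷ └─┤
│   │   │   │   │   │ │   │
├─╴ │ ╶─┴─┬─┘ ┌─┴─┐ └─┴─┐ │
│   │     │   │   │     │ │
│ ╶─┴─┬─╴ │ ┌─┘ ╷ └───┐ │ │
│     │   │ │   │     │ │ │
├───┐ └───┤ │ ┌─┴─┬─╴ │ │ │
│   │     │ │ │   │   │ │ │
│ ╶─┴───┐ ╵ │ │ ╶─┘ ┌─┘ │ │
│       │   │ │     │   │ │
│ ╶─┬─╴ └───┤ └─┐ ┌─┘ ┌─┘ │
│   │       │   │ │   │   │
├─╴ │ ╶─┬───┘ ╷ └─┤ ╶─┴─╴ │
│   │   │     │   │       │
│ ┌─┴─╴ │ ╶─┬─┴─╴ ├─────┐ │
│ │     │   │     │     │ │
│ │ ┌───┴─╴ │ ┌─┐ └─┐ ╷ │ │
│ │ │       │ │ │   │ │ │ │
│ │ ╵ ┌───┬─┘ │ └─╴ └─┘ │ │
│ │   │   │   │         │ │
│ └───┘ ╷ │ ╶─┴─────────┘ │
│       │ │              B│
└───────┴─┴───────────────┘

Directions: right, right, right, right, down, down, right, up, up, right, right, right, down, down, right, down, right, right, down, down, down, left, down, left, down, right, right, right, down, down, down, down
Counts: {'right': 14, 'down': 14, 'up': 2, 'left': 2}
Most common: down and right (tied at 14 times each)

Solution:

┌─────────┬───────┬───────┐
│A → → → ↓│↱ → → ↓│       │
│ ╶─────┐ │ ╶─┐ ╷ │ ╷ ╶─┐ │
│       │↓│↑  │ │↓│ │   │ │
├───┬─╴ │ ╵ ┌─┘ │ └─┤ ╷ └─┤
│   │   │↳ ↑│   │↳ ↓│ │   │
├─╴ │ ╶─┴─┬─┘ ┌─┴─┐ └─┴─┐ │
│   │     │   │   │↳ → ↓│ │
│ ╶─┴─┬─╴ │ ┌─┘ ╷ └───┐ │ │
│     │   │ │   │     │↓│ │
├───┐ └───┤ │ ┌─┴─┬─╴ │ │ │
│   │     │ │ │   │   │↓│ │
│ ╶─┴───┐ ╵ │ │ ╶─┘ ┌─┘ │ │
│       │   │ │     │↓ ↲│ │
│ ╶─┬─╴ └───┤ └─┐ ┌─┘ ┌─┘ │
│   │       │   │ │↓ ↲│   │
├─╴ │ ╶─┬───┘ ╷ └─┤ ╶─┴─╴ │
│   │   │     │   │↳ → → ↓│
│ ┌─┴─╴ │ ╶─┬─┴─╴ ├─────┐ │
│ │     │   │     │     │↓│
│ │ ┌───┴─╴ │ ┌─┐ └─┐ ╷ │ │
│ │ │       │ │ │   │ │ │↓│
│ │ ╵ ┌───┬─┘ │ └─╴ └─┘ │ │
│ │   │   │   │         │↓│
│ └───┘ ╷ │ ╶─┴─────────┘ │
│       │ │              B│
└───────┴─┴───────────────┘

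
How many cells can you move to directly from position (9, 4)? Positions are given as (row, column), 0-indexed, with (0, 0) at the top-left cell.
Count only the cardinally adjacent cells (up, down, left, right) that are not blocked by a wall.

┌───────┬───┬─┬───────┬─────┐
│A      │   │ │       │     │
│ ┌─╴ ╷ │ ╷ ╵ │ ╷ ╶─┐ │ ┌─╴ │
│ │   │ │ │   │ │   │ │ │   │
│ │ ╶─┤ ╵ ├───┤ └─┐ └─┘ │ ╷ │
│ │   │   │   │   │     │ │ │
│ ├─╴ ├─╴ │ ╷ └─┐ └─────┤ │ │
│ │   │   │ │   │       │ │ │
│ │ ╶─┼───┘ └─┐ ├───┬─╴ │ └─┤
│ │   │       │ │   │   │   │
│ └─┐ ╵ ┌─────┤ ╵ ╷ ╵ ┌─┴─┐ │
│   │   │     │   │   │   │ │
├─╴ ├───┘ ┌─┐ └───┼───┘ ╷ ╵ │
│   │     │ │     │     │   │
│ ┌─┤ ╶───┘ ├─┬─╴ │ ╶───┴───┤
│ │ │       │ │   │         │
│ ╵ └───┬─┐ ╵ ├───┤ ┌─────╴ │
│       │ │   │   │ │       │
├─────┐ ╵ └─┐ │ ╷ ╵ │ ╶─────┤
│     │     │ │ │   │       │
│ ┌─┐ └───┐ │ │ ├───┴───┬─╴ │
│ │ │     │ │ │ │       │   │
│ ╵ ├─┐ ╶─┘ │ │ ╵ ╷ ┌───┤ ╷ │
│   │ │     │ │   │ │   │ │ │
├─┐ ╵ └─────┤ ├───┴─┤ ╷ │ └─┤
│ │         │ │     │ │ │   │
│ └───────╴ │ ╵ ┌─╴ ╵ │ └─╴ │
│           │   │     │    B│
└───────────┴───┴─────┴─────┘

Checking passable neighbors of (9, 4):
Neighbors: (8, 4), (9, 3), (9, 5)
Count: 3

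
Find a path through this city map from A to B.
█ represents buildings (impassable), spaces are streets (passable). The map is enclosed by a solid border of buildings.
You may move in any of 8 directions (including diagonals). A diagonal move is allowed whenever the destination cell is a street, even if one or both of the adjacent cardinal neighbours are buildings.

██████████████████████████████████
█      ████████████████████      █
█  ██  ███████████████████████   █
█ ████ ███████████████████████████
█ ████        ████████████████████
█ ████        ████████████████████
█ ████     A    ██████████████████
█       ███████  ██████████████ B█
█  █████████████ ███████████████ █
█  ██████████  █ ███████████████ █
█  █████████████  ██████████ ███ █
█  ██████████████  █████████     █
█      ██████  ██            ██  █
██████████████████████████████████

Finding the shortest path from A to B:
Movement: 8-directional
Path length: 25 steps
Directions: right → right → right → down-right → down-right → down → down-right → down-right → down-right → right → right → right → right → right → right → right → right → right → up-right → right → right → up-right → up → up → up

Solution:

██████████████████████████████████
█      ████████████████████      █
█  ██  ███████████████████████   █
█ ████ ███████████████████████████
█ ████        ████████████████████
█ ████        ████████████████████
█ ████     A→→↘ ██████████████████
█       ███████↘ ██████████████ B█
█  █████████████↓███████████████↑█
█  ██████████  █↘███████████████↑█
█  █████████████ ↘██████████ ███↑█
█  ██████████████ ↘█████████ →→↗ █
█      ██████  ██  →→→→→→→→→↗██  █
██████████████████████████████████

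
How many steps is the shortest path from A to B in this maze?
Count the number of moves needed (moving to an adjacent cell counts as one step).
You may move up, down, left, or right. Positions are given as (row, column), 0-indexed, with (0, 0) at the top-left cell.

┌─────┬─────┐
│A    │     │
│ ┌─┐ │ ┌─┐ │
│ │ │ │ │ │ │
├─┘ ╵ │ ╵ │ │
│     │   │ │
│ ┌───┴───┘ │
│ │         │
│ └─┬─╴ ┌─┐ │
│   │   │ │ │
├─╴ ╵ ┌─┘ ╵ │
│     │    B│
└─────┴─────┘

Using BFS to find shortest path:
Start: (0, 0), End: (5, 5)
Path found:
(0,0) → (0,1) → (0,2) → (1,2) → (2,2) → (2,1) → (2,0) → (3,0) → (4,0) → (4,1) → (5,1) → (5,2) → (4,2) → (4,3) → (3,3) → (3,4) → (3,5) → (4,5) → (5,5)
Number of steps: 18

Solution:

┌─────┬─────┐
│A → ↓│     │
│ ┌─┐ │ ┌─┐ │
│ │ │↓│ │ │ │
├─┘ ╵ │ ╵ │ │
│↓ ← ↲│   │ │
│ ┌───┴───┘ │
│↓│    ↱ → ↓│
│ └─┬─╴ ┌─┐ │
│↳ ↓│↱ ↑│ │↓│
├─╴ ╵ ┌─┘ ╵ │
│  ↳ ↑│    B│
└─────┴─────┘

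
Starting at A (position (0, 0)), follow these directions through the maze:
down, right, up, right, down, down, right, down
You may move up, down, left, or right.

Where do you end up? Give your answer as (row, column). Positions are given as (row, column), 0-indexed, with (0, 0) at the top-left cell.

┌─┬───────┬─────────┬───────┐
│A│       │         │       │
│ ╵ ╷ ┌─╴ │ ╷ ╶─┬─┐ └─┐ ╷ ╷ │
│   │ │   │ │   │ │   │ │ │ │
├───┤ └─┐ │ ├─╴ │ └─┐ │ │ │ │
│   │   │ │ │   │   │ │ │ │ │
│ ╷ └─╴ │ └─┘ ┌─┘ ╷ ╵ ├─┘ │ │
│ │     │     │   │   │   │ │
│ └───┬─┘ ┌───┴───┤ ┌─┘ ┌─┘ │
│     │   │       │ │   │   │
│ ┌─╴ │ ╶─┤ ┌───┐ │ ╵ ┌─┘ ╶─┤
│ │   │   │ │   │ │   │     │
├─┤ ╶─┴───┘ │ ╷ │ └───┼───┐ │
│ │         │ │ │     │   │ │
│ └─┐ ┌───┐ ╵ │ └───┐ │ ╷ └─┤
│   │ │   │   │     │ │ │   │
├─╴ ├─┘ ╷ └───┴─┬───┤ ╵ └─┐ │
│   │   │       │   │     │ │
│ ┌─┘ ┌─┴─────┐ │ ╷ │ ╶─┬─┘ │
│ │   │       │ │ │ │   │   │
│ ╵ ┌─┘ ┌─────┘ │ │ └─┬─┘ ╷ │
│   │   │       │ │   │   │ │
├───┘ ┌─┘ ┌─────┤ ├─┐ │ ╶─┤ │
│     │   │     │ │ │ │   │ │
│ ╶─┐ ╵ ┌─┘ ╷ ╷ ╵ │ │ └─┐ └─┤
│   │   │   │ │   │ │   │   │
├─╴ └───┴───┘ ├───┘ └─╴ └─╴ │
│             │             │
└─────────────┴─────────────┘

Following directions step by step:
Start: (0, 0)
  down: (0, 0) → (1, 0)
  right: (1, 0) → (1, 1)
  up: (1, 1) → (0, 1)
  right: (0, 1) → (0, 2)
  down: (0, 2) → (1, 2)
  down: (1, 2) → (2, 2)
  right: (2, 2) → (2, 3)
  down: (2, 3) → (3, 3)
Final position: (3, 3)

Path taken:

┌─┬───────┬─────────┬───────┐
│A│↱ ↓    │         │       │
│ ╵ ╷ ┌─╴ │ ╷ ╶─┬─┐ └─┐ ╷ ╷ │
│↳ ↑│↓│   │ │   │ │   │ │ │ │
├───┤ └─┐ │ ├─╴ │ └─┐ │ │ │ │
│   │↳ ↓│ │ │   │   │ │ │ │ │
│ ╷ └─╴ │ └─┘ ┌─┘ ╷ ╵ ├─┘ │ │
│ │    B│     │   │   │   │ │
│ └───┬─┘ ┌───┴───┤ ┌─┘ ┌─┘ │
│     │   │       │ │   │   │
│ ┌─╴ │ ╶─┤ ┌───┐ │ ╵ ┌─┘ ╶─┤
│ │   │   │ │   │ │   │     │
├─┤ ╶─┴───┘ │ ╷ │ └───┼───┐ │
│ │         │ │ │     │   │ │
│ └─┐ ┌───┐ ╵ │ └───┐ │ ╷ └─┤
│   │ │   │   │     │ │ │   │
├─╴ ├─┘ ╷ └───┴─┬───┤ ╵ └─┐ │
│   │   │       │   │     │ │
│ ┌─┘ ┌─┴─────┐ │ ╷ │ ╶─┬─┘ │
│ │   │       │ │ │ │   │   │
│ ╵ ┌─┘ ┌─────┘ │ │ └─┬─┘ ╷ │
│   │   │       │ │   │   │ │
├───┘ ┌─┘ ┌─────┤ ├─┐ │ ╶─┤ │
│     │   │     │ │ │ │   │ │
│ ╶─┐ ╵ ┌─┘ ╷ ╷ ╵ │ │ └─┐ └─┤
│   │   │   │ │   │ │   │   │
├─╴ └───┴───┘ ├───┘ └─╴ └─╴ │
│             │             │
└─────────────┴─────────────┘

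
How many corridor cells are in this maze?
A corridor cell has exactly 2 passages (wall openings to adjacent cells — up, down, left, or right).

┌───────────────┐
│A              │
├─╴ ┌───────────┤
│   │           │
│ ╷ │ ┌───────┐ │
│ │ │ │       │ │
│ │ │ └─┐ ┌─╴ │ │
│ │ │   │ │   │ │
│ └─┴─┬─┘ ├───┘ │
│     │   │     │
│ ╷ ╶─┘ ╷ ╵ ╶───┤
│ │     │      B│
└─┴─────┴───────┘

Counting cells with exactly 2 passages:
Total corridor cells: 32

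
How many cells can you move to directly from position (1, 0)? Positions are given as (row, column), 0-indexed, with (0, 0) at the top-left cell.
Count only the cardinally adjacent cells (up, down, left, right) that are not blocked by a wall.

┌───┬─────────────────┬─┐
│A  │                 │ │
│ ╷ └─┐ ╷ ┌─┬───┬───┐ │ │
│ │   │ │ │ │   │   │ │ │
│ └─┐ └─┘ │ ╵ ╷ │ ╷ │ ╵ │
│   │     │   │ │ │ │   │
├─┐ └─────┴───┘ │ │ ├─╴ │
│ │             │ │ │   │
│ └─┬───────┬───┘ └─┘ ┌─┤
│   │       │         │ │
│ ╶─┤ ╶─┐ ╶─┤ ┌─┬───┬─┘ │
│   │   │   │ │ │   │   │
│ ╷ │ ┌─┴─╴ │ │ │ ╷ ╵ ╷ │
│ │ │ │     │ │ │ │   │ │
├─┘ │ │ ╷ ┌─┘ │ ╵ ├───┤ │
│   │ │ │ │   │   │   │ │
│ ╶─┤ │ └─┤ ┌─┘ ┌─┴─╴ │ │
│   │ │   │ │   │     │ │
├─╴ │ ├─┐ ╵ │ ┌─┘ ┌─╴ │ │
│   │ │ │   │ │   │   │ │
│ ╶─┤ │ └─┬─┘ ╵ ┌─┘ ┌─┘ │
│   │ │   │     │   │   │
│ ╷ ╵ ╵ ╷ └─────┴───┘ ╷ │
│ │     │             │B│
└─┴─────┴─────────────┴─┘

Checking passable neighbors of (1, 0):
Neighbors: (0, 0), (2, 0)
Count: 2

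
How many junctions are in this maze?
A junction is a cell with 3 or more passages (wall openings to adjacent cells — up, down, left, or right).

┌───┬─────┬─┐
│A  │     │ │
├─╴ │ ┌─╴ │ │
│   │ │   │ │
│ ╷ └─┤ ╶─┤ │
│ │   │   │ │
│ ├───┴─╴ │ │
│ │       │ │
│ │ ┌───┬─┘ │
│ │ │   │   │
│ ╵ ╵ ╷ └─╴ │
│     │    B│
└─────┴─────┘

Checking each cell for number of passages:

Junctions found (3+ passages):
  (1, 1): 3 passages
  (4, 5): 3 passages
  (5, 1): 3 passages
Total junctions: 3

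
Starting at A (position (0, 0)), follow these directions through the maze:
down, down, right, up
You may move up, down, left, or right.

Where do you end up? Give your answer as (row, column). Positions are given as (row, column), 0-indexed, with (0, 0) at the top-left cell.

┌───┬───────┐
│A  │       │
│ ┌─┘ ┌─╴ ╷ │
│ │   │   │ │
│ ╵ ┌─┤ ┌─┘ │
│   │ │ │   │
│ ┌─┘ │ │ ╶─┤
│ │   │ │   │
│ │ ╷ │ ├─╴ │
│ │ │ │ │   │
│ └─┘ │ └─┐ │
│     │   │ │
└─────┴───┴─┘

Following directions step by step:
Start: (0, 0)
  down: (0, 0) → (1, 0)
  down: (1, 0) → (2, 0)
  right: (2, 0) → (2, 1)
  up: (2, 1) → (1, 1)
Final position: (1, 1)

Path taken:

┌───┬───────┐
│A  │       │
│ ┌─┘ ┌─╴ ╷ │
│↓│B  │   │ │
│ ╵ ┌─┤ ┌─┘ │
│↳ ↑│ │ │   │
│ ┌─┘ │ │ ╶─┤
│ │   │ │   │
│ │ ╷ │ ├─╴ │
│ │ │ │ │   │
│ └─┘ │ └─┐ │
│     │   │ │
└─────┴───┴─┘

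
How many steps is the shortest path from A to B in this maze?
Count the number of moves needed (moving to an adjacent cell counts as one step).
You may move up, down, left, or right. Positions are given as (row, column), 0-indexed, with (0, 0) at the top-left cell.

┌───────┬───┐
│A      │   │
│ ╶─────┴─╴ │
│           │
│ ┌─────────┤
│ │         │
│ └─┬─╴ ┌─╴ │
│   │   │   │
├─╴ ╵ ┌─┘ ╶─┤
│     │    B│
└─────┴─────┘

Using BFS to find shortest path:
Start: (0, 0), End: (4, 5)
Path found:
(0,0) → (1,0) → (2,0) → (3,0) → (3,1) → (4,1) → (4,2) → (3,2) → (3,3) → (2,3) → (2,4) → (2,5) → (3,5) → (3,4) → (4,4) → (4,5)
Number of steps: 15

Solution:

┌───────┬───┐
│A      │   │
│ ╶─────┴─╴ │
│↓          │
│ ┌─────────┤
│↓│    ↱ → ↓│
│ └─┬─╴ ┌─╴ │
│↳ ↓│↱ ↑│↓ ↲│
├─╴ ╵ ┌─┘ ╶─┤
│  ↳ ↑│  ↳ B│
└─────┴─────┘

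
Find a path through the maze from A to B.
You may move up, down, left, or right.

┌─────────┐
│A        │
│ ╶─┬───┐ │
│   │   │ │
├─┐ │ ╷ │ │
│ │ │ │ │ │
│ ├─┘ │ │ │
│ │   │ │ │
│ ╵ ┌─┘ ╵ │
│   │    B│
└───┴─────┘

Finding the shortest path through the maze:
Path length: 8 steps
Directions: right → right → right → right → down → down → down → down

Solution:

┌─────────┐
│A → → → ↓│
│ ╶─┬───┐ │
│   │   │↓│
├─┐ │ ╷ │ │
│ │ │ │ │↓│
│ ├─┘ │ │ │
│ │   │ │↓│
│ ╵ ┌─┘ ╵ │
│   │    B│
└───┴─────┘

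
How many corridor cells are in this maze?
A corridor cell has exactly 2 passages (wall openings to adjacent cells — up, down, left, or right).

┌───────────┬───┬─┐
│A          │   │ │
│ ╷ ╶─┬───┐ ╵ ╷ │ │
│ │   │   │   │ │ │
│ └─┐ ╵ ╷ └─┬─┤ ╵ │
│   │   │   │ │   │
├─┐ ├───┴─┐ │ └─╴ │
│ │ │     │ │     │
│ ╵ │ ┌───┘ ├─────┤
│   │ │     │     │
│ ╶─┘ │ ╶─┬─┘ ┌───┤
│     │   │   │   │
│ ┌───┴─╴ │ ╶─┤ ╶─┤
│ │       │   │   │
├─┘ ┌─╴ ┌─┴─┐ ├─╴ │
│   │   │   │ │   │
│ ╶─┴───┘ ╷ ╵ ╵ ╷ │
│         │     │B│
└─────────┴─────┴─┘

Counting cells with exactly 2 passages:
Total corridor cells: 65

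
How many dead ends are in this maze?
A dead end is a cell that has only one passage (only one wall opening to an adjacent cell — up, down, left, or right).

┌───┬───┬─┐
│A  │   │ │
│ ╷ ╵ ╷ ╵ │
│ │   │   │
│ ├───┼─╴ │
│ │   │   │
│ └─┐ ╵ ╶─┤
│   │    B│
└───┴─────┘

Checking each cell for number of passages:

Dead ends found at positions:
  (0, 4)
  (2, 1)
  (3, 1)
  (3, 4)
Total dead ends: 4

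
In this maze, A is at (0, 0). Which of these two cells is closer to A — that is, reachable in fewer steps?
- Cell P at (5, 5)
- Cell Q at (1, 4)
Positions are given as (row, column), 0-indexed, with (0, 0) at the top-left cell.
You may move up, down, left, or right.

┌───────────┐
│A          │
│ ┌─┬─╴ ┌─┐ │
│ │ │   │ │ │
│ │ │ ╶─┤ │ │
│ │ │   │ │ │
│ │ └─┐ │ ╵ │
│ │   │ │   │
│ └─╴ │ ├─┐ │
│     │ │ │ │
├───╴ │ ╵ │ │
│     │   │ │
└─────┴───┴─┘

Shortest path A → P at (5, 5): 10 steps
Shortest path A → Q at (1, 4): 11 steps

P is closer (10 steps vs 11 steps).

Path to P:

┌───────────┐
│A → → → → ↓│
│ ┌─┬─╴ ┌─┐ │
│ │ │   │ │↓│
│ │ │ ╶─┤ │ │
│ │ │   │ │↓│
│ │ └─┐ │ ╵ │
│ │   │ │  ↓│
│ └─╴ │ ├─┐ │
│     │ │ │↓│
├───╴ │ ╵ │ │
│     │   │P│
└─────┴───┴─┘

Path to Q:

┌───────────┐
│A → → → → ↓│
│ ┌─┬─╴ ┌─┐ │
│ │ │   │Q│↓│
│ │ │ ╶─┤ │ │
│ │ │   │↑│↓│
│ │ └─┐ │ ╵ │
│ │   │ │↑ ↲│
│ └─╴ │ ├─┐ │
│     │ │ │ │
├───╴ │ ╵ │ │
│     │   │ │
└─────┴───┴─┘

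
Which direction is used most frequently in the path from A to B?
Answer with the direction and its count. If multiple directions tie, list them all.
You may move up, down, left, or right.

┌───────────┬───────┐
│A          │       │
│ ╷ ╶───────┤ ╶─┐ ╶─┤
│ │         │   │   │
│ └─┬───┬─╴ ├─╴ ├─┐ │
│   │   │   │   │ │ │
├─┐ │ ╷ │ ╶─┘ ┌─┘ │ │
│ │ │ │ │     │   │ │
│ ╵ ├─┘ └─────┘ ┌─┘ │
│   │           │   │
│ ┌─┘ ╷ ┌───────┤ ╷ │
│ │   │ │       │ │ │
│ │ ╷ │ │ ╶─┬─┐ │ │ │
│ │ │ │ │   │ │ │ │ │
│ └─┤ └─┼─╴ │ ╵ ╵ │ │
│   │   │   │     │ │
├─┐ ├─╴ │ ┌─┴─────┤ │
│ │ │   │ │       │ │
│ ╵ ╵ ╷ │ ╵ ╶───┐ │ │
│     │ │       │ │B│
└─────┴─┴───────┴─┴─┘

Directions: right, down, right, right, right, right, down, left, down, right, right, up, right, up, left, up, right, right, down, right, down, down, down, down, down, down, down, down
Counts: {'right': 11, 'down': 12, 'left': 2, 'up': 3}
Most common: down (12 times)

Solution:

┌───────────┬───────┐
│A ↓        │↱ → ↓  │
│ ╷ ╶───────┤ ╶─┐ ╶─┤
│ │↳ → → → ↓│↑ ↰│↳ ↓│
│ └─┬───┬─╴ ├─╴ ├─┐ │
│   │   │↓ ↲│↱ ↑│ │↓│
├─┐ │ ╷ │ ╶─┘ ┌─┘ │ │
│ │ │ │ │↳ → ↑│   │↓│
│ ╵ ├─┘ └─────┘ ┌─┘ │
│   │           │  ↓│
│ ┌─┘ ╷ ┌───────┤ ╷ │
│ │   │ │       │ │↓│
│ │ ╷ │ │ ╶─┬─┐ │ │ │
│ │ │ │ │   │ │ │ │↓│
│ └─┤ └─┼─╴ │ ╵ ╵ │ │
│   │   │   │     │↓│
├─┐ ├─╴ │ ┌─┴─────┤ │
│ │ │   │ │       │↓│
│ ╵ ╵ ╷ │ ╵ ╶───┐ │ │
│     │ │       │ │B│
└─────┴─┴───────┴─┴─┘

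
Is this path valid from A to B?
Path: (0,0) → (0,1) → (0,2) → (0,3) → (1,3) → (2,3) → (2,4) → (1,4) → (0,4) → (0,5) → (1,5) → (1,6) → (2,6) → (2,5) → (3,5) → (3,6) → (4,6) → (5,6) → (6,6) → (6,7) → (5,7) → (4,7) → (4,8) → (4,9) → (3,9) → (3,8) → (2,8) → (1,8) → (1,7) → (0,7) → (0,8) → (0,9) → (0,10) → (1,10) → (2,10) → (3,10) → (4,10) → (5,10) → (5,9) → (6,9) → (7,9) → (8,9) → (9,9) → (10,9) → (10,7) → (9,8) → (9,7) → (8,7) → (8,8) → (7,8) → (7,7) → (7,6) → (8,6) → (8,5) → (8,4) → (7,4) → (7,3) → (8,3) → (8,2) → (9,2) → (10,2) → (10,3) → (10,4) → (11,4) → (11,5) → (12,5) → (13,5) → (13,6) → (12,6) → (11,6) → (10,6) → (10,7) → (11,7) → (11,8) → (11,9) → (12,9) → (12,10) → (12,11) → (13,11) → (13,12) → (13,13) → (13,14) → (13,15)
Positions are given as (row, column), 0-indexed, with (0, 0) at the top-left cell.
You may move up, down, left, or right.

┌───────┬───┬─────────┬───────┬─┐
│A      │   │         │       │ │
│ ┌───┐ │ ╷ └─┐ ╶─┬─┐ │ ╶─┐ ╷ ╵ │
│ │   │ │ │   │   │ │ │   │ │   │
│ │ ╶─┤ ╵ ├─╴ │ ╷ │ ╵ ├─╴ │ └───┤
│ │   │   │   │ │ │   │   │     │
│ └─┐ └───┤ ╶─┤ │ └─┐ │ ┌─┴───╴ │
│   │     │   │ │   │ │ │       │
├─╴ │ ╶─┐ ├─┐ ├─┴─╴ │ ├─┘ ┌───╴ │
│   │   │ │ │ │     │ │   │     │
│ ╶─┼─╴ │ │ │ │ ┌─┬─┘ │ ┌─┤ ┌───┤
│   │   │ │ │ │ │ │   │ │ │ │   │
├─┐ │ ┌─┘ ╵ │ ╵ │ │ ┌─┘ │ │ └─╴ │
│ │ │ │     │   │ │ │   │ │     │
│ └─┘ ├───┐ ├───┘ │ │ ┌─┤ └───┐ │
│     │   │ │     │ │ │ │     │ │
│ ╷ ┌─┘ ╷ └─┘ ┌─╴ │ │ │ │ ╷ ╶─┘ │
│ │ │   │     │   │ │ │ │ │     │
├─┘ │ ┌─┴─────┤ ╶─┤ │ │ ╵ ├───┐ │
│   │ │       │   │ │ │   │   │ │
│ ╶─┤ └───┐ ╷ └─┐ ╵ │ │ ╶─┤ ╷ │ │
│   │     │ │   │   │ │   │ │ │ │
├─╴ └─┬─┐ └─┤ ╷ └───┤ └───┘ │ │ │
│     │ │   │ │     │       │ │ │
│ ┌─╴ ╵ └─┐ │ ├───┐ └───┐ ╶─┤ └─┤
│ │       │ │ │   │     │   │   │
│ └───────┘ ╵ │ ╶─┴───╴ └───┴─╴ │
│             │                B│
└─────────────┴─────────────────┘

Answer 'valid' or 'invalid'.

Checking path validity:
Result: Invalid move at step 44: cannot move from (10, 9) to (10, 7).

invalid

Correct solution:

┌───────┬───┬─────────┬───────┬─┐
│A → → ↓│↱ ↓│  ↱ → → ↓│       │ │
│ ┌───┐ │ ╷ └─┐ ╶─┬─┐ │ ╶─┐ ╷ ╵ │
│ │   │↓│↑│↳ ↓│↑ ↰│ │↓│   │ │   │
│ │ ╶─┤ ╵ ├─╴ │ ╷ │ ╵ ├─╴ │ └───┤
│ │   │↳ ↑│↓ ↲│ │↑│  ↓│   │     │
│ └─┐ └───┤ ╶─┤ │ └─┐ │ ┌─┴───╴ │
│   │     │↳ ↓│ │↑ ↰│↓│ │       │
├─╴ │ ╶─┐ ├─┐ ├─┴─╴ │ ├─┘ ┌───╴ │
│   │   │ │ │↓│↱ → ↑│↓│   │     │
│ ╶─┼─╴ │ │ │ │ ┌─┬─┘ │ ┌─┤ ┌───┤
│   │   │ │ │↓│↑│ │↓ ↲│ │ │ │   │
├─┐ │ ┌─┘ ╵ │ ╵ │ │ ┌─┘ │ │ └─╴ │
│ │ │ │     │↳ ↑│ │↓│   │ │     │
│ └─┘ ├───┐ ├───┘ │ │ ┌─┤ └───┐ │
│     │↓ ↰│ │↓ ← ↰│↓│ │ │     │ │
│ ╷ ┌─┘ ╷ └─┘ ┌─╴ │ │ │ │ ╷ ╶─┘ │
│ │ │↓ ↲│↑ ← ↲│↱ ↑│↓│ │ │ │     │
├─┘ │ ┌─┴─────┤ ╶─┤ │ │ ╵ ├───┐ │
│   │↓│       │↑ ↰│↓│ │   │   │ │
│ ╶─┤ └───┐ ╷ └─┐ ╵ │ │ ╶─┤ ╷ │ │
│   │↳ → ↓│ │↱ ↓│↑ ↲│ │   │ │ │ │
├─╴ └─┬─┐ └─┤ ╷ └───┤ └───┘ │ │ │
│     │ │↳ ↓│↑│↳ → ↓│       │ │ │
│ ┌─╴ ╵ └─┐ │ ├───┐ └───┐ ╶─┤ └─┤
│ │       │↓│↑│   │↳ → ↓│   │   │
│ └───────┘ ╵ │ ╶─┴───╴ └───┴─╴ │
│          ↳ ↑│        ↳ → → → B│
└─────────────┴─────────────────┘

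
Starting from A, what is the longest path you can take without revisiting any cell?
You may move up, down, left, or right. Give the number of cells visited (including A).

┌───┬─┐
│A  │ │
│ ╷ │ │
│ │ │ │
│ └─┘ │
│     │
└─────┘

Finding longest simple path using DFS:
Start: (0, 0)
Longest path visits 7 cells
Path: A → down → down → right → right → up → up

Solution:

┌───┬─┐
│A  │B│
│ ╷ │ │
│↓│ │↑│
│ └─┘ │
│↳ → ↑│
└─────┘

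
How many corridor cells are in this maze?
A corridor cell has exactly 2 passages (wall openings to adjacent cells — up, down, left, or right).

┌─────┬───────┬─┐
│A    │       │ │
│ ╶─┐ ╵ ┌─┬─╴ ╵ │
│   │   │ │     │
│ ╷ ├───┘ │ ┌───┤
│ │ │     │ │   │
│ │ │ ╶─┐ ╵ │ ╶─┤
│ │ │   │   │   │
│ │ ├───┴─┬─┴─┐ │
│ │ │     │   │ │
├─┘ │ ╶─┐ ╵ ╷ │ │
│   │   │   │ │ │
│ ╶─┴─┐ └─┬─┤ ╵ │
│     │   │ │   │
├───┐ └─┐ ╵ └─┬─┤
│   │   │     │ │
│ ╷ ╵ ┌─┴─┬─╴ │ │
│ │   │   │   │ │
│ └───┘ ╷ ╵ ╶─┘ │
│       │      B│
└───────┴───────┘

Counting cells with exactly 2 passages:
Total corridor cells: 66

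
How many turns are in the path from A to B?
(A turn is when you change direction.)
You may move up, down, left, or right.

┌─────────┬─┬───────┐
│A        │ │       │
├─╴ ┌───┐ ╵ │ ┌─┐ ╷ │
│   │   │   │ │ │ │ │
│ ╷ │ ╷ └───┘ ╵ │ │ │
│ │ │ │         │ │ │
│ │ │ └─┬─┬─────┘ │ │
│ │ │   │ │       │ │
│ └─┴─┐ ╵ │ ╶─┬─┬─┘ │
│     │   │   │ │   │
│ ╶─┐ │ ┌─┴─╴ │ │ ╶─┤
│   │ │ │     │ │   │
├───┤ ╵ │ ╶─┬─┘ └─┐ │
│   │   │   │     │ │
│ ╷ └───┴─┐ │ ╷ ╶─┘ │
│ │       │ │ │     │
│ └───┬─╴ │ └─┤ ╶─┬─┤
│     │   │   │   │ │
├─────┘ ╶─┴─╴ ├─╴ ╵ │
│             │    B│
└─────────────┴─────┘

Directions: right, down, left, down, down, down, right, right, down, down, right, up, up, up, left, up, up, right, down, right, right, right, up, up, right, right, right, down, down, down, down, left, down, right, down, down, left, left, down, right, down, right
Number of turns: 24

Solution:

┌─────────┬─┬───────┐
│A ↓      │ │↱ → → ↓│
├─╴ ┌───┐ ╵ │ ┌─┐ ╷ │
│↓ ↲│↱ ↓│   │↑│ │ │↓│
│ ╷ │ ╷ └───┘ ╵ │ │ │
│↓│ │↑│↳ → → ↑  │ │↓│
│ │ │ └─┬─┬─────┘ │ │
│↓│ │↑ ↰│ │       │↓│
│ └─┴─┐ ╵ │ ╶─┬─┬─┘ │
│↳ → ↓│↑  │   │ │↓ ↲│
│ ╶─┐ │ ┌─┴─╴ │ │ ╶─┤
│   │↓│↑│     │ │↳ ↓│
├───┤ ╵ │ ╶─┬─┘ └─┐ │
│   │↳ ↑│   │     │↓│
│ ╷ └───┴─┐ │ ╷ ╶─┘ │
│ │       │ │ │↓ ← ↲│
│ └───┬─╴ │ └─┤ ╶─┬─┤
│     │   │   │↳ ↓│ │
├─────┘ ╶─┴─╴ ├─╴ ╵ │
│             │  ↳ B│
└─────────────┴─────┘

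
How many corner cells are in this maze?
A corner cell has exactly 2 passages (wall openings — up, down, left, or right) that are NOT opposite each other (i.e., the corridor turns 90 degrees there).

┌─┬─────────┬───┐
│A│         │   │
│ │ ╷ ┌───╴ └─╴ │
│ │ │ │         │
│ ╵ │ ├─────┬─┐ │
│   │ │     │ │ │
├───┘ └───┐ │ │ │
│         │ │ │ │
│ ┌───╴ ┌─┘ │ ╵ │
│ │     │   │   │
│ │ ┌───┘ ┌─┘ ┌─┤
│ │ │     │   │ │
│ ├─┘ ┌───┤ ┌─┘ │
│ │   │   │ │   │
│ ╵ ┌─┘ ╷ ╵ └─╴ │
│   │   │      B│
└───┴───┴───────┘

Counting corner cells (2 non-opposite passages):
Total corners: 25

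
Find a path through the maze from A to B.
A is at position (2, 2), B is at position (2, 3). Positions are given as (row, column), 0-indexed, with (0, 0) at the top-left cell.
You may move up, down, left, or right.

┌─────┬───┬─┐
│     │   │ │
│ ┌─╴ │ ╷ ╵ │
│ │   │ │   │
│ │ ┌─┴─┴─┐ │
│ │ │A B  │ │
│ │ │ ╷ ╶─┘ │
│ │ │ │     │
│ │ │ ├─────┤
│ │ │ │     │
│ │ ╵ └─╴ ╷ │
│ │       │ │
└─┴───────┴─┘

Finding the shortest path from (2, 2) to (2, 3):
Path length: 1 steps
Directions: right

Solution:

┌─────┬───┬─┐
│     │   │ │
│ ┌─╴ │ ╷ ╵ │
│ │   │ │   │
│ │ ┌─┴─┴─┐ │
│ │ │A B  │ │
│ │ │ ╷ ╶─┘ │
│ │ │ │     │
│ │ │ ├─────┤
│ │ │ │     │
│ │ ╵ └─╴ ╷ │
│ │       │ │
└─┴───────┴─┘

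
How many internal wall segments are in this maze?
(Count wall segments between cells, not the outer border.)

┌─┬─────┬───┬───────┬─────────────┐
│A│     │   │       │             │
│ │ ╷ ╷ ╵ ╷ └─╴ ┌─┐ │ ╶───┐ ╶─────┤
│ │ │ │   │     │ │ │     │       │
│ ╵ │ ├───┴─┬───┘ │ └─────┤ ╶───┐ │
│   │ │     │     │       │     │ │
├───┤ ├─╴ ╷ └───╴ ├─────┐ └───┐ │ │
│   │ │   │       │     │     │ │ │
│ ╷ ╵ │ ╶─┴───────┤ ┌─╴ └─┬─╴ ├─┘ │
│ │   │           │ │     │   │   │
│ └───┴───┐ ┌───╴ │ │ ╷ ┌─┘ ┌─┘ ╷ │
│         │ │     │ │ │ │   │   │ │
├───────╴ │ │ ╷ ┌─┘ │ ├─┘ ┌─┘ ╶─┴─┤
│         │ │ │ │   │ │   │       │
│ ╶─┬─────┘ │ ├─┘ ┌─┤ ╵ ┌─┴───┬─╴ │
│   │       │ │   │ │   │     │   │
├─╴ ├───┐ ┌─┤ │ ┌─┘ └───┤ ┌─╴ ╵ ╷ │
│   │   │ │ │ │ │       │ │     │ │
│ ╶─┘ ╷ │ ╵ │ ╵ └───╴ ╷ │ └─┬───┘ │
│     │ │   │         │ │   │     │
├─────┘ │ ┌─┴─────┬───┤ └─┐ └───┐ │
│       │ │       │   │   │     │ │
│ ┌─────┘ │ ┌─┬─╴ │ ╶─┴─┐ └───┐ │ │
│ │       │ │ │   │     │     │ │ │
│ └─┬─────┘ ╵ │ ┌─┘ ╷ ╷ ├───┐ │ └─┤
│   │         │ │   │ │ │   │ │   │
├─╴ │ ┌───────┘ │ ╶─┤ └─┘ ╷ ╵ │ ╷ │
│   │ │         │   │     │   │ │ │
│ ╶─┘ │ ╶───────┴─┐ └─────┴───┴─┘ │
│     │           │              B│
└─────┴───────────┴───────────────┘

Counting internal wall segments:
Total internal walls: 224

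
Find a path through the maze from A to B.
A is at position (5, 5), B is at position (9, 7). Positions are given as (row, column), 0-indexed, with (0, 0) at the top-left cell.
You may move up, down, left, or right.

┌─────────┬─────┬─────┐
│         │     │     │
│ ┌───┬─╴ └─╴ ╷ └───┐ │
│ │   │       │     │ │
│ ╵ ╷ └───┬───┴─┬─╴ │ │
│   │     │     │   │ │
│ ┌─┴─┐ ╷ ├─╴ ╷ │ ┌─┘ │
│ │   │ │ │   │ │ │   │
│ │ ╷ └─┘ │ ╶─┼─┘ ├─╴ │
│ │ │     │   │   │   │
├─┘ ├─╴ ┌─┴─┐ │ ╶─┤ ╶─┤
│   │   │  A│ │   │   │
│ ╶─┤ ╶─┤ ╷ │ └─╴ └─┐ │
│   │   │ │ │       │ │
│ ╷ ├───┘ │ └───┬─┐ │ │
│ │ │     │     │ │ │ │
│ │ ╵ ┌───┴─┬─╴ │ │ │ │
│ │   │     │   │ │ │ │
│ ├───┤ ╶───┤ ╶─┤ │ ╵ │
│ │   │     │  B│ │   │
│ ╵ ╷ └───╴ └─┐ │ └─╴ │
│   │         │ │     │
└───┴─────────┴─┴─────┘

Finding the shortest path from (5, 5) to (9, 7):
Path length: 8 steps
Directions: down → down → right → right → down → left → down → right

Solution:

┌─────────┬─────┬─────┐
│         │     │     │
│ ┌───┬─╴ └─╴ ╷ └───┐ │
│ │   │       │     │ │
│ ╵ ╷ └───┬───┴─┬─╴ │ │
│   │     │     │   │ │
│ ┌─┴─┐ ╷ ├─╴ ╷ │ ┌─┘ │
│ │   │ │ │   │ │ │   │
│ │ ╷ └─┘ │ ╶─┼─┘ ├─╴ │
│ │ │     │   │   │   │
├─┘ ├─╴ ┌─┴─┐ │ ╶─┤ ╶─┤
│   │   │  A│ │   │   │
│ ╶─┤ ╶─┤ ╷ │ └─╴ └─┐ │
│   │   │ │↓│       │ │
│ ╷ ├───┘ │ └───┬─┐ │ │
│ │ │     │↳ → ↓│ │ │ │
│ │ ╵ ┌───┴─┬─╴ │ │ │ │
│ │   │     │↓ ↲│ │ │ │
│ ├───┤ ╶───┤ ╶─┤ │ ╵ │
│ │   │     │↳ B│ │   │
│ ╵ ╷ └───╴ └─┐ │ └─╴ │
│   │         │ │     │
└───┴─────────┴─┴─────┘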